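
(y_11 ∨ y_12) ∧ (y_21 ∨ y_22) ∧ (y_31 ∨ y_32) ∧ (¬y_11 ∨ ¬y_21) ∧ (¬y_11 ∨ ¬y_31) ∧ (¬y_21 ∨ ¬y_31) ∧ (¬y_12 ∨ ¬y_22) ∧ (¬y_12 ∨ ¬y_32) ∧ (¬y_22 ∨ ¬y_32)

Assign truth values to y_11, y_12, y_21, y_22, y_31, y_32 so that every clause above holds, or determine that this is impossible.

UNSATISFIABLE

Suppose y_11 = True.
(¬y_21) alone gives y_21 = False.
(y_22) alone gives y_22 = True.
(¬y_31) alone gives y_31 = False.
(y_32) alone gives y_32 = True.
That conflicts with the unit clause (¬y_32).
That branch fails; take y_11 = False instead.
(y_12) alone gives y_12 = True.
(¬y_22) alone gives y_22 = False.
(y_21) alone gives y_21 = True.
(¬y_31) alone gives y_31 = False.
(y_32) alone gives y_32 = True.
That conflicts with the unit clause (¬y_32).
Both values of y_11 lead to a conflict.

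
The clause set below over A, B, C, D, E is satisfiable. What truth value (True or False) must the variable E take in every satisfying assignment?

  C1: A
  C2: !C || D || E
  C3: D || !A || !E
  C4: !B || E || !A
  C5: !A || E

True

Suppose E = false.
The clause (A) is unit, so A = true.
That conflicts with the unit clause (!A).
So every satisfying assignment has E = True.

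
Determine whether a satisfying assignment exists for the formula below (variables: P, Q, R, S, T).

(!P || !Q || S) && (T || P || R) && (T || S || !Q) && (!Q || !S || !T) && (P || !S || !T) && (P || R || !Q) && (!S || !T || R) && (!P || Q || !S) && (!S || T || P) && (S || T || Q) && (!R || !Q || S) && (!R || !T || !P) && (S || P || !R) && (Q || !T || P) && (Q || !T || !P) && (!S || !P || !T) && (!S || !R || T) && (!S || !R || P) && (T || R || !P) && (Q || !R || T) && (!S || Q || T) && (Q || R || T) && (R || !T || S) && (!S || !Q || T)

Unsatisfiable

Suppose P = false.
Suppose T = true.
Unit clause (!S) forces S = false.
Unit clause (!R) forces R = false.
Now (R) is unsatisfied and unit — conflict.
Backtrack on T: now try T = false.
Unit clause (R) forces R = true.
Unit clause (!S) forces S = false.
Now (S) is unsatisfied and unit — conflict.
Both values of T lead to a conflict.
Backtrack on P: now try P = true.
Suppose Q = false.
Unit clause (!S) forces S = false.
Unit clause (T) forces T = true.
Now (!T) is unsatisfied and unit — conflict.
Backtrack on Q: now try Q = true.
Unit clause (S) forces S = true.
Unit clause (!T) forces T = false.
Now (T) is unsatisfied and unit — conflict.
Both values of Q lead to a conflict.
Both values of P lead to a conflict.
No assignment satisfies every clause.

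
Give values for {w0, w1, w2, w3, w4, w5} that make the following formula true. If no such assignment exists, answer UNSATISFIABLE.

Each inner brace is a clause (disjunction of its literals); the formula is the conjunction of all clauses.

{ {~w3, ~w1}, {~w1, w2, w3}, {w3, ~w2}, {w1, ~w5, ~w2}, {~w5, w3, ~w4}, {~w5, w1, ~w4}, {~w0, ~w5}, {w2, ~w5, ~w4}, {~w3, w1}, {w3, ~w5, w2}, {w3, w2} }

UNSATISFIABLE

Suppose w3 = 0.
Unit clause (~w2) forces w2 = 0.
But (w2) is also a unit clause — contradiction.
Undo w3 and try w3 = 1.
Unit clause (~w1) forces w1 = 0.
But (w1) is also a unit clause — contradiction.
Either choice for w3 ends in contradiction.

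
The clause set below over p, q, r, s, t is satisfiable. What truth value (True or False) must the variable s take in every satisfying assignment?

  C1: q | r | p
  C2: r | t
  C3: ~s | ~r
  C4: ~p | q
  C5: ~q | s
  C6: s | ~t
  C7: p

True

Suppose s = 0.
From the singleton clause (~q), q = 0.
From the singleton clause (~p), p = 0.
But (p) is also a unit clause — contradiction.
So every satisfying assignment has s = True.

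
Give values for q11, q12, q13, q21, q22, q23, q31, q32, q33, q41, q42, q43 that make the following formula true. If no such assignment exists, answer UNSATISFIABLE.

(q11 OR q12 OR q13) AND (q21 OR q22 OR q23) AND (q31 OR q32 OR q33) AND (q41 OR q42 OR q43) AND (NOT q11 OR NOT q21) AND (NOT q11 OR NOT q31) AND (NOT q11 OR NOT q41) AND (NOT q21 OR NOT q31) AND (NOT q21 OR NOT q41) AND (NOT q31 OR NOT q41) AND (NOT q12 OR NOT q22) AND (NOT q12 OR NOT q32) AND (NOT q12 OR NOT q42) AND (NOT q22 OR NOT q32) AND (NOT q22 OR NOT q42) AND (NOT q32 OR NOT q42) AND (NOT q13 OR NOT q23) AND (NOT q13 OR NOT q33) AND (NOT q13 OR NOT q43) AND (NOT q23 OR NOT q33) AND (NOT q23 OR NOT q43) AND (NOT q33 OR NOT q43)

Suppose q11 = false.
Suppose q12 = true.
Unit clause (NOT q22) forces q22 = false.
Unit clause (NOT q32) forces q32 = false.
Unit clause (NOT q42) forces q42 = false.
Suppose q21 = true.
Unit clause (NOT q31) forces q31 = false.
Unit clause (q33) forces q33 = true.
Unit clause (NOT q41) forces q41 = false.
Unit clause (q43) forces q43 = true.
That conflicts with the unit clause (NOT q43).
Undo q21 and try q21 = false.
Unit clause (q23) forces q23 = true.
Unit clause (NOT q13) forces q13 = false.
Unit clause (NOT q33) forces q33 = false.
Unit clause (q31) forces q31 = true.
Unit clause (NOT q41) forces q41 = false.
Unit clause (q43) forces q43 = true.
That conflicts with the unit clause (NOT q43).
Neither q21 = true nor q21 = false works.
Undo q12 and try q12 = false.
Unit clause (q13) forces q13 = true.
Unit clause (NOT q23) forces q23 = false.
Unit clause (NOT q33) forces q33 = false.
Unit clause (NOT q43) forces q43 = false.
Suppose q21 = true.
Unit clause (NOT q31) forces q31 = false.
Unit clause (q32) forces q32 = true.
Unit clause (NOT q41) forces q41 = false.
Unit clause (q42) forces q42 = true.
That conflicts with the unit clause (NOT q42).
Undo q21 and try q21 = false.
Unit clause (q22) forces q22 = true.
Unit clause (NOT q32) forces q32 = false.
Unit clause (q31) forces q31 = true.
Unit clause (NOT q41) forces q41 = false.
Unit clause (q42) forces q42 = true.
That conflicts with the unit clause (NOT q42).
Neither q21 = true nor q21 = false works.
Neither q12 = true nor q12 = false works.
Undo q11 and try q11 = true.
Unit clause (NOT q21) forces q21 = false.
Unit clause (NOT q31) forces q31 = false.
Unit clause (NOT q41) forces q41 = false.
Suppose q22 = true.
Unit clause (NOT q12) forces q12 = false.
Unit clause (NOT q32) forces q32 = false.
Unit clause (q33) forces q33 = true.
Unit clause (NOT q42) forces q42 = false.
Unit clause (q43) forces q43 = true.
That conflicts with the unit clause (NOT q43).
Undo q22 and try q22 = false.
Unit clause (q23) forces q23 = true.
Unit clause (NOT q13) forces q13 = false.
Unit clause (NOT q33) forces q33 = false.
Unit clause (q32) forces q32 = true.
Unit clause (NOT q12) forces q12 = false.
Unit clause (NOT q42) forces q42 = false.
Unit clause (q43) forces q43 = true.
That conflicts with the unit clause (NOT q43).
Neither q22 = true nor q22 = false works.
Neither q11 = true nor q11 = false works.

UNSATISFIABLE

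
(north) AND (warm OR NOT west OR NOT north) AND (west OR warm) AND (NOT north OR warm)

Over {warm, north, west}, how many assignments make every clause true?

There are 2^3 = 8 truth assignments over (warm, north, west).
Check each against the 4 clauses (columns in the order warm, north, west):
  F F F  ✗ fails (north)
  F F T  ✗ fails (north)
  F T F  ✗ fails (west OR warm)
  F T T  ✗ fails (warm OR NOT west OR NOT north)
  T F F  ✗ fails (north)
  T F T  ✗ fails (north)
  T T F  ✓ satisfies all
  T T T  ✓ satisfies all
2 of the 8 rows are models.

2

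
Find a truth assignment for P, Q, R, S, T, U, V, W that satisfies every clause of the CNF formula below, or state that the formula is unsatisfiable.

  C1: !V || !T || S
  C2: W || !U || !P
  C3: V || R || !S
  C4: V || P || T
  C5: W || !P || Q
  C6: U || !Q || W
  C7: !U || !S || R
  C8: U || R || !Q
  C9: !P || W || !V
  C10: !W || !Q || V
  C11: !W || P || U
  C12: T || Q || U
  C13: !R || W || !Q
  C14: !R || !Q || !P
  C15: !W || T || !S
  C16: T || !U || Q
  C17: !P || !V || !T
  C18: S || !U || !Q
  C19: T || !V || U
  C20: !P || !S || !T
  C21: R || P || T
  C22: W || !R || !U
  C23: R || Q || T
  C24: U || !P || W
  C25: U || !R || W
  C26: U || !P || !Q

P ↦ false; Q ↦ false; R ↦ false; S ↦ false; T ↦ true; U ↦ true; V ↦ false; W ↦ false

Branch on V: set V = false.
Branch on R: set R = false.
(!S) alone gives S = false.
Branch on P: set P = false.
(T) alone gives T = true.
Branch on U: set U = true.
(!Q) alone gives Q = false.
All clauses hold; W can take either value.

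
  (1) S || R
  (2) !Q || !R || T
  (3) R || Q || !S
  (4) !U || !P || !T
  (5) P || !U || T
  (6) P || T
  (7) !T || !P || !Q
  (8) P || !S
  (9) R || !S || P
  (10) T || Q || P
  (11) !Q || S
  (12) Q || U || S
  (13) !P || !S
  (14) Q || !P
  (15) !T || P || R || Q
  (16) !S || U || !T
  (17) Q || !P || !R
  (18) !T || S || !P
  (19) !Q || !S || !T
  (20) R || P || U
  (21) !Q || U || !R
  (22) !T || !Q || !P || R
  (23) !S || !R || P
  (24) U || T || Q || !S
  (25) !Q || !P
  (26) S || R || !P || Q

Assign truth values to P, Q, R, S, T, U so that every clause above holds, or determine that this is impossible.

P=false, Q=false, R=true, S=false, T=true, U=true

Branch on S: set S = false.
Unit clause (R) forces R = true.
Unit clause (!Q) forces Q = false.
Unit clause (U) forces U = true.
Unit clause (!P) forces P = false.
Unit clause (T) forces T = true.
All clauses are satisfied.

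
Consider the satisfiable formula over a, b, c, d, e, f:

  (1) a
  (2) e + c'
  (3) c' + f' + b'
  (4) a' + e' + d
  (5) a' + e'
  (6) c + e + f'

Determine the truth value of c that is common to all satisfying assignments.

False

Suppose c = 1.
The clause (a) is unit, so a = 1.
The clause (e) is unit, so e = 1.
But (e') is also a unit clause — contradiction.
So every satisfying assignment has c = False.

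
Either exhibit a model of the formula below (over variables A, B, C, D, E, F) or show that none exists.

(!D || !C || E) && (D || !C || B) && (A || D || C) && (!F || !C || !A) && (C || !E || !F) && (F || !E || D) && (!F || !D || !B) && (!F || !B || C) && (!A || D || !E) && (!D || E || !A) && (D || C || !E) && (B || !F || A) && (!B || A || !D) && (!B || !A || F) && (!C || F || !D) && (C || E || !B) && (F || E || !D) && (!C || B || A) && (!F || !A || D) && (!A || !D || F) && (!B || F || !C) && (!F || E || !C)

Case D = false:
Case C = false:
The clause (A) is unit, so A = true.
The clause (!E) is unit, so E = false.
The clause (!B) is unit, so B = false.
The clause (!F) is unit, so F = false.
All clauses are satisfied.

A ↦ true, B ↦ false, C ↦ false, D ↦ false, E ↦ false, F ↦ false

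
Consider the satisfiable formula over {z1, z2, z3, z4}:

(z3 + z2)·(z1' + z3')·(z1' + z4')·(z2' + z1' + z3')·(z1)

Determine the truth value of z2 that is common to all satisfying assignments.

True

Suppose z2 = 0.
The clause (z3) is unit, so z3 = 1.
The clause (z1') is unit, so z1 = 0.
That conflicts with the unit clause (z1).
So every satisfying assignment has z2 = True.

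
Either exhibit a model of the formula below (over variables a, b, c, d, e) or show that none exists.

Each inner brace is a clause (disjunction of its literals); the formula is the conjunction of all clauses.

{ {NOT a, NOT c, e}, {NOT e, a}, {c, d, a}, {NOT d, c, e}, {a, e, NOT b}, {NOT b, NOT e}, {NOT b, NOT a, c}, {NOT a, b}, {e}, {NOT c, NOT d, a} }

From the singleton clause (e), e = true.
From the singleton clause (a), a = true.
From the singleton clause (NOT b), b = false.
But (b) is also a unit clause — contradiction.

UNSATISFIABLE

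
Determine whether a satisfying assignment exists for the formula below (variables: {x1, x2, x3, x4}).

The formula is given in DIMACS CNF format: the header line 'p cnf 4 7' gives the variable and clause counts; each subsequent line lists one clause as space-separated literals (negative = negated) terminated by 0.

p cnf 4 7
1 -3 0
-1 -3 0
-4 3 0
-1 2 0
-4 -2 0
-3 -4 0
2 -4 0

Yes

Case x1 = False:
From the singleton clause (¬x3), x3 = False.
From the singleton clause (¬x4), x4 = False.
All clauses hold; x2 can take either value.
A satisfying assignment: x1: False, x2: True, x3: False, x4: False.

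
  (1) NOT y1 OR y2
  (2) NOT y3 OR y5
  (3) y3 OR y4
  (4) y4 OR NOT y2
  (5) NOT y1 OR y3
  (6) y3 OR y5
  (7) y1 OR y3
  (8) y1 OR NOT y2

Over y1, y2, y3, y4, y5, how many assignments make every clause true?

3

There are 2^5 = 32 truth assignments over (y1, y2, y3, y4, y5).
Split on y3. With y3 = true, the clauses containing y3 are satisfied and NOT y3 drops from the rest; 3 of the 2^4 = 16 assignments to the other variables satisfy what remains.
With y3 = false, by the same count on the reduced clause set, 0 assignments work.
Total: 3 + 0 = 3.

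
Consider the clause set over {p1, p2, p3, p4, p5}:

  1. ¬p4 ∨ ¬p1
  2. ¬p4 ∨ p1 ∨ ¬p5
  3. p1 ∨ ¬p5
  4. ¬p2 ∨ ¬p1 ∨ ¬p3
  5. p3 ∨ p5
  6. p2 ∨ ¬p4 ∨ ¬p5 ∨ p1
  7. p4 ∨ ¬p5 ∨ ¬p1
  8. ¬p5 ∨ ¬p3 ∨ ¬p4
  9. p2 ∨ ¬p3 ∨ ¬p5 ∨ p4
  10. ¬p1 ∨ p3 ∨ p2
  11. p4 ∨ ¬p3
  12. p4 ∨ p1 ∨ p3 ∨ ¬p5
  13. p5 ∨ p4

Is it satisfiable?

Satisfiable

Suppose p4 = True.
Unit clause (¬p1) forces p1 = False.
Unit clause (¬p5) forces p5 = False.
Unit clause (p3) forces p3 = True.
All clauses hold; p2 can take either value.
A satisfying assignment: p1=False; p2=False; p3=True; p4=True; p5=False.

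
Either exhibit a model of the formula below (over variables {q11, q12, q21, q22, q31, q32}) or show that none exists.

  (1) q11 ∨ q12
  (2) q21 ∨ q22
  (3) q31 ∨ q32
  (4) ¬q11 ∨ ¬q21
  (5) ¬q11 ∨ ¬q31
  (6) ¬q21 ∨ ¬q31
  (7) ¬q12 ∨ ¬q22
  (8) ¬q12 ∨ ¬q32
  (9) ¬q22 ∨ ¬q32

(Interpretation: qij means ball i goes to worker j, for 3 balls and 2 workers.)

UNSATISFIABLE

Branch on q11: set q11 = True.
From the singleton clause (¬q21), q21 = False.
From the singleton clause (q22), q22 = True.
From the singleton clause (¬q31), q31 = False.
From the singleton clause (q32), q32 = True.
But (¬q32) is also a unit clause — contradiction.
So q11 must be the other value — set q11 = False.
From the singleton clause (q12), q12 = True.
From the singleton clause (¬q22), q22 = False.
From the singleton clause (q21), q21 = True.
From the singleton clause (¬q31), q31 = False.
From the singleton clause (q32), q32 = True.
But (¬q32) is also a unit clause — contradiction.
Both values of q11 lead to a conflict.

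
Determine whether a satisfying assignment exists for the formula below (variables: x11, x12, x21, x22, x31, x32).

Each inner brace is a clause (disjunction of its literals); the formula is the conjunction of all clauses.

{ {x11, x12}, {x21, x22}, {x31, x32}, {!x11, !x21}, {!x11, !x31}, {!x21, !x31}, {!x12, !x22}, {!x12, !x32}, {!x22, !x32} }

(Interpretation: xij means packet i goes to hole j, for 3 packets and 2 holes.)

Case x11 = true:
(!x21) alone gives x21 = false.
(x22) alone gives x22 = true.
(!x31) alone gives x31 = false.
(x32) alone gives x32 = true.
But (!x32) is also a unit clause — contradiction.
So x11 must be the other value — set x11 = false.
(x12) alone gives x12 = true.
(!x22) alone gives x22 = false.
(x21) alone gives x21 = true.
(!x31) alone gives x31 = false.
(x32) alone gives x32 = true.
But (!x32) is also a unit clause — contradiction.
Either choice for x11 ends in contradiction.
No assignment satisfies every clause.

Unsatisfiable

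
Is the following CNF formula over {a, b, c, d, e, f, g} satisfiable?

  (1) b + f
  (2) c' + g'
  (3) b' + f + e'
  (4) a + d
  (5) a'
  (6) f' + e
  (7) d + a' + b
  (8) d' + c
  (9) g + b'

Yes

From the singleton clause (a'), a = 0.
From the singleton clause (d), d = 1.
From the singleton clause (c), c = 1.
From the singleton clause (g'), g = 0.
From the singleton clause (b'), b = 0.
From the singleton clause (f), f = 1.
From the singleton clause (e), e = 1.
This assignment satisfies each clause.
A satisfying assignment: a: 0,  b: 0,  c: 1,  d: 1,  e: 1,  f: 1,  g: 0.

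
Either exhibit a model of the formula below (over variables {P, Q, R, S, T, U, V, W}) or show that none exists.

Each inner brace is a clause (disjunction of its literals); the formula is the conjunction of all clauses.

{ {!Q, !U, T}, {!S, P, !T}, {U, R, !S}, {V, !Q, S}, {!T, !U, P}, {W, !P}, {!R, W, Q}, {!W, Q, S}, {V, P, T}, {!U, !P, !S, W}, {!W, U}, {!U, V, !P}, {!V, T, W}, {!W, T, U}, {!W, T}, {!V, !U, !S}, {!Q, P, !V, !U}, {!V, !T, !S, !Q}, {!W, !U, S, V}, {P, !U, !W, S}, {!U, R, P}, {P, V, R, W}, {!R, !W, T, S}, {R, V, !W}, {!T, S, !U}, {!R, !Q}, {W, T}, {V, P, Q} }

Suppose W = false.
The clause (!P) is unit, so P = false.
The clause (T) is unit, so T = true.
The clause (!S) is unit, so S = false.
The clause (!U) is unit, so U = false.
Suppose V = true.
Suppose R = false.
No clause remains; Q is free.

P=false, Q=false, R=false, S=false, T=true, U=false, V=true, W=false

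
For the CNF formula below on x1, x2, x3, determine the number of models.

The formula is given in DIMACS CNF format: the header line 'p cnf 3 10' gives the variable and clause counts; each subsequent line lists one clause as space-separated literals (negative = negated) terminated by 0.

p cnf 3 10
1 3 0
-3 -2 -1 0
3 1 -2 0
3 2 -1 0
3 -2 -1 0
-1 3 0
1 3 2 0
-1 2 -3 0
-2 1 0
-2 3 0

There are 2^3 = 8 truth assignments over (x1, x2, x3).
Check each against the 10 clauses (columns in the order x1, x2, x3):
  F F F  ✗ fails (x1 ∨ x3)
  F F T  ✓ satisfies all
  F T F  ✗ fails (x1 ∨ x3)
  F T T  ✗ fails (¬x2 ∨ x1)
  T F F  ✗ fails (x3 ∨ x2 ∨ ¬x1)
  T F T  ✗ fails (¬x1 ∨ x2 ∨ ¬x3)
  T T F  ✗ fails (x3 ∨ ¬x2 ∨ ¬x1)
  T T T  ✗ fails (¬x3 ∨ ¬x2 ∨ ¬x1)
1 of the 8 rows is a model.

1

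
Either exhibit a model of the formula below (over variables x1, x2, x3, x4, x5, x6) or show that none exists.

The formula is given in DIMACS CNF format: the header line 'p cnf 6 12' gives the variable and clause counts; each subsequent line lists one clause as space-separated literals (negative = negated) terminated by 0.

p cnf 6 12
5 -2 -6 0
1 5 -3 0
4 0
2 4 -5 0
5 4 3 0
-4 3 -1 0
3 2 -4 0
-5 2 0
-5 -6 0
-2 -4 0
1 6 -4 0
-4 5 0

(x4) alone gives x4 = True.
(¬x2) alone gives x2 = False.
(x3) alone gives x3 = True.
(¬x5) alone gives x5 = False.
But (x5) is also a unit clause — contradiction.

UNSATISFIABLE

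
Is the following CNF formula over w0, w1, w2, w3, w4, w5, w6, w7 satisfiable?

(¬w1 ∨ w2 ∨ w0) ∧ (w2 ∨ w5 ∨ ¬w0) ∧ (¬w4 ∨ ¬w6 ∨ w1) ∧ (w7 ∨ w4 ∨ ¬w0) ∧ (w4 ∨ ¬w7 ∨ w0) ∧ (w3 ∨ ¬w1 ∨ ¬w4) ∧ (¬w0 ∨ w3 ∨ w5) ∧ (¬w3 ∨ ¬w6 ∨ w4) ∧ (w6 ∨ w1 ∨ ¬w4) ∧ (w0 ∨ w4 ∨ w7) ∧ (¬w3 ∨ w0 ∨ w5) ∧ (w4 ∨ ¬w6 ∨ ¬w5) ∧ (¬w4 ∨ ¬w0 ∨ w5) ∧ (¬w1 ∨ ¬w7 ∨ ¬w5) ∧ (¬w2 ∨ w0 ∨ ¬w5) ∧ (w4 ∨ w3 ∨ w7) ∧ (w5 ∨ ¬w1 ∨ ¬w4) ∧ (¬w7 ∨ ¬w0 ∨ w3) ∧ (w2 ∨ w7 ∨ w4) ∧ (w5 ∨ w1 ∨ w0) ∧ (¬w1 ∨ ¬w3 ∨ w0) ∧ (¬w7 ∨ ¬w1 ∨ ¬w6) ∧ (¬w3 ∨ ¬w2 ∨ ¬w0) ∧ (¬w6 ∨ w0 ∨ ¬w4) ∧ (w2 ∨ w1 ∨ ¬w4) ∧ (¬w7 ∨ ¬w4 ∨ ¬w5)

Branch on w1: set w1 = False.
Branch on w4: set w4 = False.
Branch on w7: set w7 = True.
From the singleton clause (w0), w0 = True.
From the singleton clause (w3), w3 = True.
From the singleton clause (¬w6), w6 = False.
From the singleton clause (¬w2), w2 = False.
From the singleton clause (w5), w5 = True.
Every clause now holds.
A satisfying assignment: w0=True, w1=False, w2=False, w3=True, w4=False, w5=True, w6=False, w7=True.

Satisfiable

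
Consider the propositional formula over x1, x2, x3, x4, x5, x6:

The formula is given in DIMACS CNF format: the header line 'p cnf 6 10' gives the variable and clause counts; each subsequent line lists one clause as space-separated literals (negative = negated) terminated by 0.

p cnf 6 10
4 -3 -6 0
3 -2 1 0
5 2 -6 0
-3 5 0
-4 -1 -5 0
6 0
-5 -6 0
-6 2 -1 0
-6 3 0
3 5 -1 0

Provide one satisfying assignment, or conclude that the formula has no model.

UNSATISFIABLE

Unit clause (x6) forces x6 = True.
Unit clause (¬x5) forces x5 = False.
Unit clause (x2) forces x2 = True.
Unit clause (¬x3) forces x3 = False.
That conflicts with the unit clause (x3).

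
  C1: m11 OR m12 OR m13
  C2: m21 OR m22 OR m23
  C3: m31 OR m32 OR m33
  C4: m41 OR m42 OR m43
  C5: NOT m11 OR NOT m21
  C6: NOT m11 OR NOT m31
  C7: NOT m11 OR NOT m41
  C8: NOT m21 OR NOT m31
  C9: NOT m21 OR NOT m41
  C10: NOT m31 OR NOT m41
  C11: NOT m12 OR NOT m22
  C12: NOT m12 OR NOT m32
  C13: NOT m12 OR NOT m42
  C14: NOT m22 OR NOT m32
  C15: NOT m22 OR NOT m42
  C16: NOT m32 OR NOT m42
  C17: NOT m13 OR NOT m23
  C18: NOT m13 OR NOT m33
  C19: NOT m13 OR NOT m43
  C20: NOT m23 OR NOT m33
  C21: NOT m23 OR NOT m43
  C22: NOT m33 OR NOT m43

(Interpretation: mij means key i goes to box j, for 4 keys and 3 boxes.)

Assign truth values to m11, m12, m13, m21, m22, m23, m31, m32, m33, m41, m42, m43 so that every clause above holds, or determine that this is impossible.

UNSATISFIABLE

Case m11 = false:
Case m12 = true:
Unit clause (NOT m22) forces m22 = false.
Unit clause (NOT m32) forces m32 = false.
Unit clause (NOT m42) forces m42 = false.
Case m21 = true:
Unit clause (NOT m31) forces m31 = false.
Unit clause (m33) forces m33 = true.
Unit clause (NOT m41) forces m41 = false.
Unit clause (m43) forces m43 = true.
Now (NOT m43) is unsatisfied and unit — conflict.
Undo m21 and try m21 = false.
Unit clause (m23) forces m23 = true.
Unit clause (NOT m13) forces m13 = false.
Unit clause (NOT m33) forces m33 = false.
Unit clause (m31) forces m31 = true.
Unit clause (NOT m41) forces m41 = false.
Unit clause (m43) forces m43 = true.
Now (NOT m43) is unsatisfied and unit — conflict.
Neither m21 = true nor m21 = false works.
Undo m12 and try m12 = false.
Unit clause (m13) forces m13 = true.
Unit clause (NOT m23) forces m23 = false.
Unit clause (NOT m33) forces m33 = false.
Unit clause (NOT m43) forces m43 = false.
Case m21 = true:
Unit clause (NOT m31) forces m31 = false.
Unit clause (m32) forces m32 = true.
Unit clause (NOT m41) forces m41 = false.
Unit clause (m42) forces m42 = true.
Now (NOT m42) is unsatisfied and unit — conflict.
Undo m21 and try m21 = false.
Unit clause (m22) forces m22 = true.
Unit clause (NOT m32) forces m32 = false.
Unit clause (m31) forces m31 = true.
Unit clause (NOT m41) forces m41 = false.
Unit clause (m42) forces m42 = true.
Now (NOT m42) is unsatisfied and unit — conflict.
Neither m21 = true nor m21 = false works.
Neither m12 = true nor m12 = false works.
Undo m11 and try m11 = true.
Unit clause (NOT m21) forces m21 = false.
Unit clause (NOT m31) forces m31 = false.
Unit clause (NOT m41) forces m41 = false.
Case m22 = true:
Unit clause (NOT m12) forces m12 = false.
Unit clause (NOT m32) forces m32 = false.
Unit clause (m33) forces m33 = true.
Unit clause (NOT m42) forces m42 = false.
Unit clause (m43) forces m43 = true.
Now (NOT m43) is unsatisfied and unit — conflict.
Undo m22 and try m22 = false.
Unit clause (m23) forces m23 = true.
Unit clause (NOT m13) forces m13 = false.
Unit clause (NOT m33) forces m33 = false.
Unit clause (m32) forces m32 = true.
Unit clause (NOT m12) forces m12 = false.
Unit clause (NOT m42) forces m42 = false.
Unit clause (m43) forces m43 = true.
Now (NOT m43) is unsatisfied and unit — conflict.
Neither m22 = true nor m22 = false works.
Neither m11 = true nor m11 = false works.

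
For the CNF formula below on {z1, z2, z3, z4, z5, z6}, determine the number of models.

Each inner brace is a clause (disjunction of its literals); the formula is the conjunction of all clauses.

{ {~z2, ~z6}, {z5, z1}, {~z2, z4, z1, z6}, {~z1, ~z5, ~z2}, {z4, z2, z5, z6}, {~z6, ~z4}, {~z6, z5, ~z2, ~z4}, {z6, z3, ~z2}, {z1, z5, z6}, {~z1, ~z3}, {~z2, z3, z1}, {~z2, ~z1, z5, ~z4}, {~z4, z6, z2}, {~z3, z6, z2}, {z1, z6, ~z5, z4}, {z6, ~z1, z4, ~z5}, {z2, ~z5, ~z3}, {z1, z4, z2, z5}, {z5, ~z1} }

There are 2^6 = 64 truth assignments over (z1, z2, z3, z4, z5, z6).
Split on z5. With z5 = 1, the clauses containing z5 are satisfied and ~z5 drops from the rest; 3 of the 2^5 = 32 assignments to the other variables satisfy what remains.
With z5 = 0, by the same count on the reduced clause set, 0 assignments work.
(One model: z1=F, z2=F, z3=F, z4=F, z5=T, z6=T.)
Total: 3 + 0 = 3.

3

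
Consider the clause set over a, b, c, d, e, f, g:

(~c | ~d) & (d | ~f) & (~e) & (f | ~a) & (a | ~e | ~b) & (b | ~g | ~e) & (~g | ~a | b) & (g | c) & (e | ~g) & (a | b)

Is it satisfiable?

Yes

From the singleton clause (~e), e = 0.
From the singleton clause (~g), g = 0.
From the singleton clause (c), c = 1.
From the singleton clause (~d), d = 0.
From the singleton clause (~f), f = 0.
From the singleton clause (~a), a = 0.
From the singleton clause (b), b = 1.
All clauses are satisfied.
A satisfying assignment: a=0, b=1, c=1, d=0, e=0, f=0, g=0.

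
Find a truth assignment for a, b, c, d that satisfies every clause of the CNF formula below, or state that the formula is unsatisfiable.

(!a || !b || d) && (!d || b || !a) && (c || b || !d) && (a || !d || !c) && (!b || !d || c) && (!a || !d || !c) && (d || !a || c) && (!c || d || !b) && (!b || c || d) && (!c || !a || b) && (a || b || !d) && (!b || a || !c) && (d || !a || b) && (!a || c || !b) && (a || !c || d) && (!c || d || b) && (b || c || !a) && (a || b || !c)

a ↦ false,  b ↦ false,  c ↦ false,  d ↦ false

Try a = false.
Try d = false.
The clause (!c) is unit, so c = false.
The clause (!b) is unit, so b = false.
This assignment satisfies each clause.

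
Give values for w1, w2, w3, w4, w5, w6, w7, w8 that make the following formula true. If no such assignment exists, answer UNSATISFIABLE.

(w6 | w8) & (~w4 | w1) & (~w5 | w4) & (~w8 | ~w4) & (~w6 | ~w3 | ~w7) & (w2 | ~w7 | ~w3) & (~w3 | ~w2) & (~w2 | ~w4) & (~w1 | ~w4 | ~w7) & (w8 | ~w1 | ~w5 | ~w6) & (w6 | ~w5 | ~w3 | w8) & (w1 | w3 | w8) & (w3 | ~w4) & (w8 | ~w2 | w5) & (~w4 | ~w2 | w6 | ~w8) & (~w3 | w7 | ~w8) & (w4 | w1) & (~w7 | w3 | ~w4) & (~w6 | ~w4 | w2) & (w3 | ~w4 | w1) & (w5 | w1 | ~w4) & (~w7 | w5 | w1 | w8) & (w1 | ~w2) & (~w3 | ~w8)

Case w6 = 1:
Case w4 = 0:
(~w5) alone gives w5 = 0.
(w1) alone gives w1 = 1.
Case w3 = 0:
Case w8 = 0:
(~w2) alone gives w2 = 0.
All clauses hold; w7 can take either value.

w1=1,  w2=0,  w3=0,  w4=0,  w5=0,  w6=1,  w7=0,  w8=0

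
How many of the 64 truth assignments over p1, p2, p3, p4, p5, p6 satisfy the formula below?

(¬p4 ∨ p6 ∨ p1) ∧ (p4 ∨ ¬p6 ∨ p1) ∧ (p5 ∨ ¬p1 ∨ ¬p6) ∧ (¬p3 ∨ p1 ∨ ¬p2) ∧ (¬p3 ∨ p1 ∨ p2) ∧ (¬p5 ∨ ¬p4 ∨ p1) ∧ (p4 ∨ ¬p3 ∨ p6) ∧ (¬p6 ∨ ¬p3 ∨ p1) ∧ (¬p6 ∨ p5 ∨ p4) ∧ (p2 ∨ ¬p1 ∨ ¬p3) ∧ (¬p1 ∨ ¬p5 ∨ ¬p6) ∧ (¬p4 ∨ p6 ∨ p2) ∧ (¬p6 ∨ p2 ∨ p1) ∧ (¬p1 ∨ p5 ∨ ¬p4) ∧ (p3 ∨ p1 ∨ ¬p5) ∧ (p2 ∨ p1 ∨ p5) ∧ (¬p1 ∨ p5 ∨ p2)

There are 2^6 = 64 truth assignments over (p1, p2, p3, p4, p5, p6).
Split on p3. With p3 = True, the clauses containing p3 are satisfied and ¬p3 drops from the rest; 1 of the 2^5 = 32 assignments to the other variables satisfy what remains.
With p3 = False, by the same count on the reduced clause set, 6 assignments work.
(One model: p1=F, p2=T, p3=F, p4=F, p5=F, p6=F.)
Total: 1 + 6 = 7.

7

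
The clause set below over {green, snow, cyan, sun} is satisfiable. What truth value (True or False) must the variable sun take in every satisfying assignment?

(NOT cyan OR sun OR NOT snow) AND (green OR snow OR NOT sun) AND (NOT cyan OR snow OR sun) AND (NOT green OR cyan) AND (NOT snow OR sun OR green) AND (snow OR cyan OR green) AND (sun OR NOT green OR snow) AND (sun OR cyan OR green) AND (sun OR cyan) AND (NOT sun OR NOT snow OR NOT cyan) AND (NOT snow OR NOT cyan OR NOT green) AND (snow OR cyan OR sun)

Suppose sun = false.
(cyan) alone gives cyan = true.
(NOT snow) alone gives snow = false.
But (snow) is also a unit clause — contradiction.
So every satisfying assignment has sun = True.

True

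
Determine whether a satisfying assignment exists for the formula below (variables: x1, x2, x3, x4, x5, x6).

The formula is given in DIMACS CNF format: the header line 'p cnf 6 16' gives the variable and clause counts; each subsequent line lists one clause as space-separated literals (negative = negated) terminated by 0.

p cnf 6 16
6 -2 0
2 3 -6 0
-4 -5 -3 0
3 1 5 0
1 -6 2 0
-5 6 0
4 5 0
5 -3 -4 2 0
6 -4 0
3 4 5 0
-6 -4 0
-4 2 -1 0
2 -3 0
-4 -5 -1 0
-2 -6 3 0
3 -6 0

Yes

Branch on x6: set x6 = True.
From the singleton clause (¬x4), x4 = False.
From the singleton clause (x5), x5 = True.
From the singleton clause (x3), x3 = True.
From the singleton clause (x2), x2 = True.
Every clause is now satisfied; x1 is unconstrained.
A satisfying assignment: x1 ↦ True,  x2 ↦ True,  x3 ↦ True,  x4 ↦ False,  x5 ↦ True,  x6 ↦ True.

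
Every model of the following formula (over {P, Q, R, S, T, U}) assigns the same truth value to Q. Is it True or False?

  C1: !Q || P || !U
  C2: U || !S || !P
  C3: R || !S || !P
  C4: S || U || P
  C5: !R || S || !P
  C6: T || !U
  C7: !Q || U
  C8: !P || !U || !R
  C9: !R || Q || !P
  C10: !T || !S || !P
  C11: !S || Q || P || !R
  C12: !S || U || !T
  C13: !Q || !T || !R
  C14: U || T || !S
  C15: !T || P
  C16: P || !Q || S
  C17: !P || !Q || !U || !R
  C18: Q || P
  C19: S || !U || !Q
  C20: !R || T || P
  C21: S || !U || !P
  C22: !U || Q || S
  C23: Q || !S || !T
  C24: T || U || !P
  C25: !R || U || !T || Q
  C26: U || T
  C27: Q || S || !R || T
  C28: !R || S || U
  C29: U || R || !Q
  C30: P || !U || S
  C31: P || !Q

Suppose Q = true.
The clause (U) is unit, so U = true.
The clause (P) is unit, so P = true.
The clause (T) is unit, so T = true.
The clause (!R) is unit, so R = false.
The clause (!S) is unit, so S = false.
That conflicts with the unit clause (S).
So every satisfying assignment has Q = False.

False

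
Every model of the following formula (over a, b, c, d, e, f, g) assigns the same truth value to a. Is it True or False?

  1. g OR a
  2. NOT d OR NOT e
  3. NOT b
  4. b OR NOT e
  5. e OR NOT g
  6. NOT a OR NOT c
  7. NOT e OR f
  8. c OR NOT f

True

Suppose a = false.
Unit clause (g) forces g = true.
Unit clause (NOT b) forces b = false.
Unit clause (NOT e) forces e = false.
Now (e) is unsatisfied and unit — conflict.
So every satisfying assignment has a = True.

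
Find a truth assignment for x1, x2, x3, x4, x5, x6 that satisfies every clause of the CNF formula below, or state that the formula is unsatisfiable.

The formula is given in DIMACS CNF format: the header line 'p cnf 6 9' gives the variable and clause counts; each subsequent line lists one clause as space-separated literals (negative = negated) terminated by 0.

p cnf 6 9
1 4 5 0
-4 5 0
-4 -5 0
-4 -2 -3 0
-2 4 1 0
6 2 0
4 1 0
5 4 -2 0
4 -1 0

UNSATISFIABLE

Suppose x4 = False.
From the singleton clause (x1), x1 = True.
But (¬x1) is also a unit clause — contradiction.
So x4 must be the other value — set x4 = True.
From the singleton clause (x5), x5 = True.
But (¬x5) is also a unit clause — contradiction.
Both values of x4 lead to a conflict.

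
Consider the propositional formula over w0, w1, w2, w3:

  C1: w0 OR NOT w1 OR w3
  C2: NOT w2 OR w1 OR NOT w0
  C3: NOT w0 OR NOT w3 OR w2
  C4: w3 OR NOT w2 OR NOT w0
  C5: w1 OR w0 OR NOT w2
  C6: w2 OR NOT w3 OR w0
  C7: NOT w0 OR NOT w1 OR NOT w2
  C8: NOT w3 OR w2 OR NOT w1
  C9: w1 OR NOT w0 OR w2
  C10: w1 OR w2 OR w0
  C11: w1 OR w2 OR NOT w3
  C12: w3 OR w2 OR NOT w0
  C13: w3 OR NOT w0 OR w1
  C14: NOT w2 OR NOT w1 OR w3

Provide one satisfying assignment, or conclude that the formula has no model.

Try w0 = false.
Try w1 = true.
(w3) alone gives w3 = true.
(w2) alone gives w2 = true.
This assignment satisfies each clause.

w0: false; w1: true; w2: true; w3: true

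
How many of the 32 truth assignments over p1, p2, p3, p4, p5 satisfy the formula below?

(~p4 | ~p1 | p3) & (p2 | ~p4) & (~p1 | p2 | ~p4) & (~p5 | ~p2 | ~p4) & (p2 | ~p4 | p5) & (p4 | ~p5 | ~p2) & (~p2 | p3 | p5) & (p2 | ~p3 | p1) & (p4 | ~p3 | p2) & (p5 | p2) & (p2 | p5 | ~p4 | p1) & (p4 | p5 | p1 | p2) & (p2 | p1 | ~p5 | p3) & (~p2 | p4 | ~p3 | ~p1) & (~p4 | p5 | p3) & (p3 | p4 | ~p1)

3

There are 2^5 = 32 truth assignments over (p1, p2, p3, p4, p5).
Split on p1. With p1 = 1, the clauses containing p1 are satisfied and ~p1 drops from the rest; 1 of the 2^4 = 16 assignments to the other variables satisfy what remains.
With p1 = 0, by the same count on the reduced clause set, 2 assignments work.
Total: 1 + 2 = 3.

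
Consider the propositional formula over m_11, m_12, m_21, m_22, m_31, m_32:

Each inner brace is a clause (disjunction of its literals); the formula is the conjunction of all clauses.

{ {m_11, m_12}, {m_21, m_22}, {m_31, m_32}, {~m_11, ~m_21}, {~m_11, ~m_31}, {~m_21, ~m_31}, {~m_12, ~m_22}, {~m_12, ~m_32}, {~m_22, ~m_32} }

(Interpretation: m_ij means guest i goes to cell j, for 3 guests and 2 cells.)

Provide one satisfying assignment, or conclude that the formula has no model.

UNSATISFIABLE

Suppose m_11 = 1.
From the singleton clause (~m_21), m_21 = 0.
From the singleton clause (m_22), m_22 = 1.
From the singleton clause (~m_31), m_31 = 0.
From the singleton clause (m_32), m_32 = 1.
But (~m_32) is also a unit clause — contradiction.
So m_11 must be the other value — set m_11 = 0.
From the singleton clause (m_12), m_12 = 1.
From the singleton clause (~m_22), m_22 = 0.
From the singleton clause (m_21), m_21 = 1.
From the singleton clause (~m_31), m_31 = 0.
From the singleton clause (m_32), m_32 = 1.
But (~m_32) is also a unit clause — contradiction.
Both values of m_11 lead to a conflict.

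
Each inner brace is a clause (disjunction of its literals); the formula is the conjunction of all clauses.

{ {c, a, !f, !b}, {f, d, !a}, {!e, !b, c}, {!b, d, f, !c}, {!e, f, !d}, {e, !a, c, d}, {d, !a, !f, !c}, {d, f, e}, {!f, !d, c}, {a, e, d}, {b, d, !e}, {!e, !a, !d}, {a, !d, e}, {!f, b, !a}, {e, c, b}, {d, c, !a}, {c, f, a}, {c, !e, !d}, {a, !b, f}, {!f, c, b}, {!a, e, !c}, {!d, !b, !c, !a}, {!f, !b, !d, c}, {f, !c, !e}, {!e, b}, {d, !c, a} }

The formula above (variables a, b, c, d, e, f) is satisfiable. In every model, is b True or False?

True

Suppose b = false.
From the singleton clause (!e), e = false.
From the singleton clause (c), c = true.
From the singleton clause (!a), a = false.
From the singleton clause (d), d = true.
That conflicts with the unit clause (!d).
So every satisfying assignment has b = True.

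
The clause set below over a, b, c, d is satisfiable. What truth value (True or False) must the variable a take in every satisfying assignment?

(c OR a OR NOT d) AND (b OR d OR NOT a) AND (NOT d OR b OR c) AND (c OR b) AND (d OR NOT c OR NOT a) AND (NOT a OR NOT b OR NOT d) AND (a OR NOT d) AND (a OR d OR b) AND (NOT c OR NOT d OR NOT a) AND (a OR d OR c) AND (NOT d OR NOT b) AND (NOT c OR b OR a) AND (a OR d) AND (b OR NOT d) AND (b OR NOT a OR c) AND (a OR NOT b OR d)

Suppose a = false.
From the singleton clause (NOT d), d = false.
Now (d) is unsatisfied and unit — conflict.
So every satisfying assignment has a = True.

True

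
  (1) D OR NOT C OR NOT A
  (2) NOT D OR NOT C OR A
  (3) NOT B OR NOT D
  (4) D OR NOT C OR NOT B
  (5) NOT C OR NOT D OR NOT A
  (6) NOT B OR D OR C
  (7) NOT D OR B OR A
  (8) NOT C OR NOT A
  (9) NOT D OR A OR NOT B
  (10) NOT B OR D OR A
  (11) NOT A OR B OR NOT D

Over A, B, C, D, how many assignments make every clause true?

3

There are 2^4 = 16 truth assignments over (A, B, C, D).
Split on B. With B = true, the clauses containing B are satisfied and NOT B drops from the rest; 0 of the 2^3 = 8 assignments to the other variables satisfy what remains.
With B = false, by the same count on the reduced clause set, 3 assignments work.
(One model: A=F, B=F, C=F, D=F.)
Total: 0 + 3 = 3.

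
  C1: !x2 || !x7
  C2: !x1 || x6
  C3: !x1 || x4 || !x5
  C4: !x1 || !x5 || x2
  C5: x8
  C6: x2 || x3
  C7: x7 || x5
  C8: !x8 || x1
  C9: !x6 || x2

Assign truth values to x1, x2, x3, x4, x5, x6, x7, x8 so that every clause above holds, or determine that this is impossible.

x1 ↦ true; x2 ↦ true; x3 ↦ true; x4 ↦ true; x5 ↦ true; x6 ↦ true; x7 ↦ false; x8 ↦ true

From the singleton clause (x8), x8 = true.
From the singleton clause (x1), x1 = true.
From the singleton clause (x6), x6 = true.
From the singleton clause (x2), x2 = true.
From the singleton clause (!x7), x7 = false.
From the singleton clause (x5), x5 = true.
From the singleton clause (x4), x4 = true.
All clauses hold; x3 can take either value.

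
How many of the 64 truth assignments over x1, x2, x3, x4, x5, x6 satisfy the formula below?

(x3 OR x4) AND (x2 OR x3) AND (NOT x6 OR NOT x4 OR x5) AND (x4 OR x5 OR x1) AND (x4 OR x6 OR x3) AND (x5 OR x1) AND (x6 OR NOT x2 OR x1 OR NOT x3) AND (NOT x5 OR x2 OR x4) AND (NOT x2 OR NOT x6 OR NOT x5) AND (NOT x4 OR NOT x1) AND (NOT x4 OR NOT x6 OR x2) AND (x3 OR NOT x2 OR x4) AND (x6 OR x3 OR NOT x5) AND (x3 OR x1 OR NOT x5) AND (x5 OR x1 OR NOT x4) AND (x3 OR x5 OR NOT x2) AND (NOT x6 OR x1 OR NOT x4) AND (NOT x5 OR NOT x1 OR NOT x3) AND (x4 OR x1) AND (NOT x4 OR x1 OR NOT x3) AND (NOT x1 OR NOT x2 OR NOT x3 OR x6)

3

There are 2^6 = 64 truth assignments over (x1, x2, x3, x4, x5, x6).
Split on x3. With x3 = true, the clauses containing x3 are satisfied and NOT x3 drops from the rest; 3 of the 2^5 = 32 assignments to the other variables satisfy what remains.
With x3 = false, by the same count on the reduced clause set, 0 assignments work.
(One model: x1=T, x2=F, x3=T, x4=F, x5=F, x6=F.)
Total: 3 + 0 = 3.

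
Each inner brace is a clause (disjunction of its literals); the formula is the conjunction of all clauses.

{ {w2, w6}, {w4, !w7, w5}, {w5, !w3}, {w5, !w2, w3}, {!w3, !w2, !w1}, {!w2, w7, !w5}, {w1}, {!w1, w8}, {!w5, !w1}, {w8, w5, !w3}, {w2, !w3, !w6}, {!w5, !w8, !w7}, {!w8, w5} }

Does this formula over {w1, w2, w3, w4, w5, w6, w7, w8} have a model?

No

From the singleton clause (w1), w1 = true.
From the singleton clause (w8), w8 = true.
From the singleton clause (!w5), w5 = false.
Now (w5) is unsatisfied and unit — conflict.
No assignment satisfies every clause.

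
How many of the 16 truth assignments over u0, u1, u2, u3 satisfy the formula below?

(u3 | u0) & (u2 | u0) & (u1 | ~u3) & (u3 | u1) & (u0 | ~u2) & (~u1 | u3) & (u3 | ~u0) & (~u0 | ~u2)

There are 2^4 = 16 truth assignments over (u0, u1, u2, u3).
Check each against the 8 clauses (columns in the order u0, u1, u2, u3):
  F F F F  ✗ fails (u3 | u0)
  F F F T  ✗ fails (u2 | u0)
  F F T F  ✗ fails (u3 | u0)
  F F T T  ✗ fails (u1 | ~u3)
  F T F F  ✗ fails (u3 | u0)
  F T F T  ✗ fails (u2 | u0)
  F T T F  ✗ fails (u3 | u0)
  F T T T  ✗ fails (u0 | ~u2)
  T F F F  ✗ fails (u3 | u1)
  T F F T  ✗ fails (u1 | ~u3)
  T F T F  ✗ fails (u3 | u1)
  T F T T  ✗ fails (u1 | ~u3)
  T T F F  ✗ fails (~u1 | u3)
  T T F T  ✓ satisfies all
  T T T F  ✗ fails (~u1 | u3)
  T T T T  ✗ fails (~u0 | ~u2)
1 of the 16 rows is a model.

1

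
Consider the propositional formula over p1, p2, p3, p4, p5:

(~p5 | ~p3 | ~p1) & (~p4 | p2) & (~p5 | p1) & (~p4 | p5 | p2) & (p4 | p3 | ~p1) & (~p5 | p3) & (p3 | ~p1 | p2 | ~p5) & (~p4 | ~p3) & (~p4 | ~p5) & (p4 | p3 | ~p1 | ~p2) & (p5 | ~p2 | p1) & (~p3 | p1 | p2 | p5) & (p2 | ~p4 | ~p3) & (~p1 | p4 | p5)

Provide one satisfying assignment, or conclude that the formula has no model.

p1 ↦ 1; p2 ↦ 1; p3 ↦ 0; p4 ↦ 1; p5 ↦ 0

Try p4 = 1.
Unit clause (p2) forces p2 = 1.
Unit clause (~p3) forces p3 = 0.
Unit clause (~p5) forces p5 = 0.
Unit clause (p1) forces p1 = 1.
Every clause now holds.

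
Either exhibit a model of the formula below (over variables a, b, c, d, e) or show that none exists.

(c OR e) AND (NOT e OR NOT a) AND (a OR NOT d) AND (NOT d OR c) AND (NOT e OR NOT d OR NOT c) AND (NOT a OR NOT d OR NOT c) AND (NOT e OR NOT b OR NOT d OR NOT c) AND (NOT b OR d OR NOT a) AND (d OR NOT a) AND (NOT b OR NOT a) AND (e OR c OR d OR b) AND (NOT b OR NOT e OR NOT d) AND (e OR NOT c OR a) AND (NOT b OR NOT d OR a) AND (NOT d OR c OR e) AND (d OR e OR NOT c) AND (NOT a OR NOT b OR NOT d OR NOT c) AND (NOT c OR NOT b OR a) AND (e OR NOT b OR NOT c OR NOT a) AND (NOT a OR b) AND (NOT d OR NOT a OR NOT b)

Branch on c: set c = false.
The clause (e) is unit, so e = true.
The clause (NOT a) is unit, so a = false.
The clause (NOT d) is unit, so d = false.
All clauses hold; b can take either value.

a ↦ false; b ↦ false; c ↦ false; d ↦ false; e ↦ true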